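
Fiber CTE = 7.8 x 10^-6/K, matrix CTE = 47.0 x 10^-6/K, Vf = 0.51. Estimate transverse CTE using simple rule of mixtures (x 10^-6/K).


alpha_2 = alpha_f*Vf + alpha_m*(1-Vf) = 7.8*0.51 + 47.0*0.49 = 27.0 x 10^-6/K

27.0 x 10^-6/K


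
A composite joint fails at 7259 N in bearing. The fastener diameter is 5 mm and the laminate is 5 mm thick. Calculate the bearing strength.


sigma_br = F/(d*h) = 7259/(5*5) = 290.4 MPa

290.4 MPa


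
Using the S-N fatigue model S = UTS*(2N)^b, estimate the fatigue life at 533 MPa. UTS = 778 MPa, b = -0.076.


N = 0.5 * (S/UTS)^(1/b) = 0.5 * (533/778)^(1/-0.076) = 72.4746 cycles

72.4746 cycles


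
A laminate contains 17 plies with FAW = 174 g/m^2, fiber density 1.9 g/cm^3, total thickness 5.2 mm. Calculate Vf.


Vf = n * FAW / (rho_f * h * 1000) = 17 * 174 / (1.9 * 5.2 * 1000) = 0.2994

0.2994


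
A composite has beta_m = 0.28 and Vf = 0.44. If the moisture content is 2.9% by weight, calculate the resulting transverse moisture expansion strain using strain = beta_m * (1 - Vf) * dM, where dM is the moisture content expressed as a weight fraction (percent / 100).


dM = 2.9/100 = 0.029
strain = beta_m * (1-Vf) * dM = 0.28 * 0.56 * 0.029 = 0.0045472

0.0045472


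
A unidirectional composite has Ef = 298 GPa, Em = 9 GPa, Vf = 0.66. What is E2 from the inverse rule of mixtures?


1/E2 = Vf/Ef + (1-Vf)/Em = 0.66/298 + 0.34/9
E2 = 25.0 GPa

25.0 GPa


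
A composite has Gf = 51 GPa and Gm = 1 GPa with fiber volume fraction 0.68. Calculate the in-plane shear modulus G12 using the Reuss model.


1/G12 = Vf/Gf + (1-Vf)/Gm = 0.68/51 + 0.32/1
G12 = 3.0 GPa

3.0 GPa


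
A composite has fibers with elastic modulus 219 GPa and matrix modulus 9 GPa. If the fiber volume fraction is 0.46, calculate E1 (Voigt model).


E1 = Ef*Vf + Em*(1-Vf) = 219*0.46 + 9*0.54 = 105.6 GPa

105.6 GPa


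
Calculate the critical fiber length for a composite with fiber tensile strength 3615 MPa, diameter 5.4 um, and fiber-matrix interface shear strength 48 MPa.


Lc = sigma_f * d / (2 * tau_i) = 3615 * 5.4 / (2 * 48) = 203.3 um

203.3 um


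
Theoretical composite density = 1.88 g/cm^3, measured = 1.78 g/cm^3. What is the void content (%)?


Void% = (rho_theo - rho_actual)/rho_theo * 100 = (1.88 - 1.78)/1.88 * 100 = 5.32%

5.32%


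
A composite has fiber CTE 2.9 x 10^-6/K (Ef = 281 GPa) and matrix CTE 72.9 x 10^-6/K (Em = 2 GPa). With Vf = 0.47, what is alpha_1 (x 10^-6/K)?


E1 = Ef*Vf + Em*(1-Vf) = 133.13
alpha_1 = (alpha_f*Ef*Vf + alpha_m*Em*(1-Vf))/E1 = 3.46 x 10^-6/K

3.46 x 10^-6/K


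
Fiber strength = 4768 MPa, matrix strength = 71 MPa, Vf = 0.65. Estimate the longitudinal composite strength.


sigma_1 = sigma_f*Vf + sigma_m*(1-Vf) = 4768*0.65 + 71*0.35 = 3124.1 MPa

3124.1 MPa


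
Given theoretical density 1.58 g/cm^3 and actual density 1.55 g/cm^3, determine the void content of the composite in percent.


Void% = (rho_theo - rho_actual)/rho_theo * 100 = (1.58 - 1.55)/1.58 * 100 = 1.9%

1.9%


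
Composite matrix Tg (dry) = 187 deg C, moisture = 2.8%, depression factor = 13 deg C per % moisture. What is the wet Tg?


Tg_wet = Tg_dry - k*moisture = 187 - 13*2.8 = 150.6 deg C

150.6 deg C


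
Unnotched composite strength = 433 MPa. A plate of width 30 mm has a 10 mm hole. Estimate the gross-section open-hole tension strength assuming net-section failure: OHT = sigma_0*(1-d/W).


OHT = sigma_0*(1-d/W) = 433*(1-10/30) = 288.7 MPa

288.7 MPa


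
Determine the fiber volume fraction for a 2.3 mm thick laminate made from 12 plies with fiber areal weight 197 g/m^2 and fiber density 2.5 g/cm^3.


Vf = n * FAW / (rho_f * h * 1000) = 12 * 197 / (2.5 * 2.3 * 1000) = 0.4111

0.4111


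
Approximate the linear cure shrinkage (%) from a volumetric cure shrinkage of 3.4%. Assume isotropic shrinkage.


Linear shrinkage ≈ vol_shrink/3 = 3.4/3 = 1.133%

1.133%


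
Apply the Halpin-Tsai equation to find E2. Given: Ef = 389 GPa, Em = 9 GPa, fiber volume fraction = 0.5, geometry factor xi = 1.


eta = (Ef/Em - 1)/(Ef/Em + xi) = (43.2222 - 1)/(43.2222 + 1) = 0.9548
E2 = Em*(1+xi*eta*Vf)/(1-eta*Vf) = 25.44 GPa

25.44 GPa


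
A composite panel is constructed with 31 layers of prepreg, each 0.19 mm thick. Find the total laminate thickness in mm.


h = n * t_ply = 31 * 0.19 = 5.89 mm

5.89 mm


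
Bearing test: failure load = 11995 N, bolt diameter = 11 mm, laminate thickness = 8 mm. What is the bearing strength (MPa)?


sigma_br = F/(d*h) = 11995/(11*8) = 136.3 MPa

136.3 MPa


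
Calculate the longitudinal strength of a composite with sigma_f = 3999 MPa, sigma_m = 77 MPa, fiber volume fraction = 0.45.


sigma_1 = sigma_f*Vf + sigma_m*(1-Vf) = 3999*0.45 + 77*0.55 = 1841.9 MPa

1841.9 MPa


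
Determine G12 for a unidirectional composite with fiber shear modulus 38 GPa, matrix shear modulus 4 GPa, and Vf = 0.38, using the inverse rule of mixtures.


1/G12 = Vf/Gf + (1-Vf)/Gm = 0.38/38 + 0.62/4
G12 = 6.06 GPa

6.06 GPa


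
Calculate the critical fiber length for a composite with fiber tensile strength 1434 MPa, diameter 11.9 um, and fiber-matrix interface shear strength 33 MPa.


Lc = sigma_f * d / (2 * tau_i) = 1434 * 11.9 / (2 * 33) = 258.6 um

258.6 um


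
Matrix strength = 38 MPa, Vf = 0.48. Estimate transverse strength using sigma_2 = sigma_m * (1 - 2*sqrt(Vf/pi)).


factor = 1 - 2*sqrt(0.48/pi) = 0.2182
sigma_2 = 38 * 0.2182 = 8.29 MPa

8.29 MPa


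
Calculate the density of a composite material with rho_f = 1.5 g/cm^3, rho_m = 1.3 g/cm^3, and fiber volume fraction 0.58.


rho_c = rho_f*Vf + rho_m*(1-Vf) = 1.5*0.58 + 1.3*0.42 = 1.416 g/cm^3

1.416 g/cm^3


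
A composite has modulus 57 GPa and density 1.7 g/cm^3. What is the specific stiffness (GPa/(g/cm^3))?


Specific stiffness = E/rho = 57/1.7 = 33.5 GPa/(g/cm^3)

33.5 GPa/(g/cm^3)


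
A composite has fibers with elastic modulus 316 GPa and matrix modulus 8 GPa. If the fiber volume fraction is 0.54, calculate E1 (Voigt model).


E1 = Ef*Vf + Em*(1-Vf) = 316*0.54 + 8*0.46 = 174.32 GPa

174.32 GPa


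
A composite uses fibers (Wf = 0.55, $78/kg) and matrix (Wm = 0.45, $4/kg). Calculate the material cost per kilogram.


Cost = cost_f*Wf + cost_m*Wm = 78*0.55 + 4*0.45 = $44.7/kg

$44.7/kg


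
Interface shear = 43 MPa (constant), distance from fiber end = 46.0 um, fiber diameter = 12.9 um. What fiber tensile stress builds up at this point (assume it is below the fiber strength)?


Force balance: sigma_f * (pi*d^2/4) = tau * (pi*d) * x  ->  sigma_f = 4 * tau * x / d
sigma_f = 4 * 43 * 46.0 / 12.9 = 613.3 MPa

613.3 MPa


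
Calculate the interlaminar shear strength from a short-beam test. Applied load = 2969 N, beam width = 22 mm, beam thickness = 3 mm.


ILSS = 3F/(4bh) = 3*2969/(4*22*3) = 33.74 MPa

33.74 MPa


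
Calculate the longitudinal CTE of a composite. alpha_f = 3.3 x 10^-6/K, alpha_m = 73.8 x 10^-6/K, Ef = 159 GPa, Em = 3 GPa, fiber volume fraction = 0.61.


E1 = Ef*Vf + Em*(1-Vf) = 98.16
alpha_1 = (alpha_f*Ef*Vf + alpha_m*Em*(1-Vf))/E1 = 4.14 x 10^-6/K

4.14 x 10^-6/K


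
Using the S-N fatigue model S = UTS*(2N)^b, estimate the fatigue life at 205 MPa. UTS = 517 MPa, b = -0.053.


N = 0.5 * (S/UTS)^(1/b) = 0.5 * (205/517)^(1/-0.053) = 1.9007e+07 cycles

1.9007e+07 cycles


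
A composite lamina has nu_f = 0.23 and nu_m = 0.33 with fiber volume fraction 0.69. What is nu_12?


nu_12 = nu_f*Vf + nu_m*(1-Vf) = 0.23*0.69 + 0.33*0.31 = 0.261

0.261


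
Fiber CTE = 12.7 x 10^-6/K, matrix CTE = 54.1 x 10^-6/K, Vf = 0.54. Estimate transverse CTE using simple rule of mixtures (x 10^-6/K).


alpha_2 = alpha_f*Vf + alpha_m*(1-Vf) = 12.7*0.54 + 54.1*0.46 = 31.7 x 10^-6/K

31.7 x 10^-6/K


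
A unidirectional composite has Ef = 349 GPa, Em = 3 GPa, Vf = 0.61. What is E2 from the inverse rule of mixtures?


1/E2 = Vf/Ef + (1-Vf)/Em = 0.61/349 + 0.39/3
E2 = 7.59 GPa

7.59 GPa


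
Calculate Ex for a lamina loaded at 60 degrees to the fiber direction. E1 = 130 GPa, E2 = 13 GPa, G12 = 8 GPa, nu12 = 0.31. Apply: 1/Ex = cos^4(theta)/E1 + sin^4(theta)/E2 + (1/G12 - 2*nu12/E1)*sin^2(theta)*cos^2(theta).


cos^4(60) = 0.0625, sin^4(60) = 0.5625, sin^2(60)*cos^2(60) = 0.1875
1/G12 - 2*nu12/E1 = 1/8 - 2*0.31/130 = 0.120231 GPa^-1
1/Ex = 0.0625/130 + 0.5625/13 + 0.120231*0.1875 = 0.0662933 GPa^-1
Ex = 15.08 GPa

15.08 GPa


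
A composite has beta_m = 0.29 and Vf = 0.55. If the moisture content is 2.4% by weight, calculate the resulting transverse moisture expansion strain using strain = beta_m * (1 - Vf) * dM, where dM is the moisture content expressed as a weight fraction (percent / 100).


dM = 2.4/100 = 0.024
strain = beta_m * (1-Vf) * dM = 0.29 * 0.45 * 0.024 = 0.003132

0.003132


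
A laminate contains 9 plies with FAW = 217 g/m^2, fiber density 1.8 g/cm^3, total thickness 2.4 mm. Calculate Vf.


Vf = n * FAW / (rho_f * h * 1000) = 9 * 217 / (1.8 * 2.4 * 1000) = 0.4521

0.4521


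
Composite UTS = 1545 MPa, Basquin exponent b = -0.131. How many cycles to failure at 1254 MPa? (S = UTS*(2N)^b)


N = 0.5 * (S/UTS)^(1/b) = 0.5 * (1254/1545)^(1/-0.131) = 2.4593 cycles

2.4593 cycles


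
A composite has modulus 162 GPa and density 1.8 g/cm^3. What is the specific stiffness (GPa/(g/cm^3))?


Specific stiffness = E/rho = 162/1.8 = 90.0 GPa/(g/cm^3)

90.0 GPa/(g/cm^3)


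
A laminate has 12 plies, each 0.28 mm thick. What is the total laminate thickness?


h = n * t_ply = 12 * 0.28 = 3.36 mm

3.36 mm


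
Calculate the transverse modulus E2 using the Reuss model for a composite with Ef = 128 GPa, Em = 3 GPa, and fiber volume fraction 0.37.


1/E2 = Vf/Ef + (1-Vf)/Em = 0.37/128 + 0.63/3
E2 = 4.7 GPa

4.7 GPa


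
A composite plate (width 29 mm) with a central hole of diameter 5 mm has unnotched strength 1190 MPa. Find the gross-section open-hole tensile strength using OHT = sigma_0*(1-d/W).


OHT = sigma_0*(1-d/W) = 1190*(1-5/29) = 984.8 MPa

984.8 MPa


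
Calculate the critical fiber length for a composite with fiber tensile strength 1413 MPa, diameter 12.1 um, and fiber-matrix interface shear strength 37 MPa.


Lc = sigma_f * d / (2 * tau_i) = 1413 * 12.1 / (2 * 37) = 231.0 um

231.0 um


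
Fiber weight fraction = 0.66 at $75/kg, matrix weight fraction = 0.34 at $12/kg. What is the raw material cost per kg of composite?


Cost = cost_f*Wf + cost_m*Wm = 75*0.66 + 12*0.34 = $53.58/kg

$53.58/kg


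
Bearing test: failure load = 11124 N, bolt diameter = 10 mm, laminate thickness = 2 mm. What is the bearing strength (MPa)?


sigma_br = F/(d*h) = 11124/(10*2) = 556.2 MPa

556.2 MPa


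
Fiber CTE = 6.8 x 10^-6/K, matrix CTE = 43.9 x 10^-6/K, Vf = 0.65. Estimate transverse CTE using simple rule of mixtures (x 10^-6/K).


alpha_2 = alpha_f*Vf + alpha_m*(1-Vf) = 6.8*0.65 + 43.9*0.35 = 19.8 x 10^-6/K

19.8 x 10^-6/K


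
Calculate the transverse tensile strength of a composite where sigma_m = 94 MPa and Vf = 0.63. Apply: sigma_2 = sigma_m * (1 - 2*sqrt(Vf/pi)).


factor = 1 - 2*sqrt(0.63/pi) = 0.1044
sigma_2 = 94 * 0.1044 = 9.81 MPa

9.81 MPa


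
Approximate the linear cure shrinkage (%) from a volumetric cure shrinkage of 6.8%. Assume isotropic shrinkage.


Linear shrinkage ≈ vol_shrink/3 = 6.8/3 = 2.267%

2.267%


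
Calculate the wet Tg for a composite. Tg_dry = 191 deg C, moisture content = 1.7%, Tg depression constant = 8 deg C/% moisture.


Tg_wet = Tg_dry - k*moisture = 191 - 8*1.7 = 177.4 deg C

177.4 deg C


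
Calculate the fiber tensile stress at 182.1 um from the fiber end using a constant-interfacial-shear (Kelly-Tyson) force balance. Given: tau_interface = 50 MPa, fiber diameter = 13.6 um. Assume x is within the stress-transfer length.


Force balance: sigma_f * (pi*d^2/4) = tau * (pi*d) * x  ->  sigma_f = 4 * tau * x / d
sigma_f = 4 * 50 * 182.1 / 13.6 = 2677.9 MPa

2677.9 MPa


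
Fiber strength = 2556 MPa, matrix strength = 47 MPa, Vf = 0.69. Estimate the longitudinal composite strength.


sigma_1 = sigma_f*Vf + sigma_m*(1-Vf) = 2556*0.69 + 47*0.31 = 1778.2 MPa

1778.2 MPa


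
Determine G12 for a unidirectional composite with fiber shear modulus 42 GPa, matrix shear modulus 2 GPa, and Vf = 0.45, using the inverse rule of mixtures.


1/G12 = Vf/Gf + (1-Vf)/Gm = 0.45/42 + 0.55/2
G12 = 3.5 GPa

3.5 GPa


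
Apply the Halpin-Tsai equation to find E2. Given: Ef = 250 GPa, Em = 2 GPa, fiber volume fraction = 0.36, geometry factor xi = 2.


eta = (Ef/Em - 1)/(Ef/Em + xi) = (125.0 - 1)/(125.0 + 2) = 0.9764
E2 = Em*(1+xi*eta*Vf)/(1-eta*Vf) = 5.25 GPa

5.25 GPa


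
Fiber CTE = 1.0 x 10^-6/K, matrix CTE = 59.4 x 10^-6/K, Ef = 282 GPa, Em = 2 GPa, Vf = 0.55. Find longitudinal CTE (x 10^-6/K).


E1 = Ef*Vf + Em*(1-Vf) = 156.0
alpha_1 = (alpha_f*Ef*Vf + alpha_m*Em*(1-Vf))/E1 = 1.34 x 10^-6/K

1.34 x 10^-6/K


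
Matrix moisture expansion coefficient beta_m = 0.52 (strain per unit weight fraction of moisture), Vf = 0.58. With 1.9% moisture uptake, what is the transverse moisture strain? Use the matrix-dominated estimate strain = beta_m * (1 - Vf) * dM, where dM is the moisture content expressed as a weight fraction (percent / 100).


dM = 1.9/100 = 0.019
strain = beta_m * (1-Vf) * dM = 0.52 * 0.42 * 0.019 = 0.0041496

0.0041496


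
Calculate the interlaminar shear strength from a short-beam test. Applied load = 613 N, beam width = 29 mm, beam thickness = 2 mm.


ILSS = 3F/(4bh) = 3*613/(4*29*2) = 7.93 MPa

7.93 MPa


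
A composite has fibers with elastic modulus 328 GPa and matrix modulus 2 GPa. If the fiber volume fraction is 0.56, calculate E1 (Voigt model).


E1 = Ef*Vf + Em*(1-Vf) = 328*0.56 + 2*0.44 = 184.56 GPa

184.56 GPa


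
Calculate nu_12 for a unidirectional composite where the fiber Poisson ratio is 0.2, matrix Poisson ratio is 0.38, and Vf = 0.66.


nu_12 = nu_f*Vf + nu_m*(1-Vf) = 0.2*0.66 + 0.38*0.34 = 0.2612

0.2612


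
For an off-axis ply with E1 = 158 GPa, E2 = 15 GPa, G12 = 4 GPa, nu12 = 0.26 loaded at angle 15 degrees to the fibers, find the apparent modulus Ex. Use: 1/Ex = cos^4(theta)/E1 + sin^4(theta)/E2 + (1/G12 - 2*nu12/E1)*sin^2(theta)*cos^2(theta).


cos^4(15) = 0.870513, sin^4(15) = 0.004487, sin^2(15)*cos^2(15) = 0.0625
1/G12 - 2*nu12/E1 = 1/4 - 2*0.26/158 = 0.246709 GPa^-1
1/Ex = 0.870513/158 + 0.004487/15 + 0.246709*0.0625 = 0.021228 GPa^-1
Ex = 47.11 GPa

47.11 GPa


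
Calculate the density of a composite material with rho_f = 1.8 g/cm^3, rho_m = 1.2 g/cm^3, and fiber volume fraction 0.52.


rho_c = rho_f*Vf + rho_m*(1-Vf) = 1.8*0.52 + 1.2*0.48 = 1.512 g/cm^3

1.512 g/cm^3


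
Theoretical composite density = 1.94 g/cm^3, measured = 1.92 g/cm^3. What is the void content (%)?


Void% = (rho_theo - rho_actual)/rho_theo * 100 = (1.94 - 1.92)/1.94 * 100 = 1.03%

1.03%


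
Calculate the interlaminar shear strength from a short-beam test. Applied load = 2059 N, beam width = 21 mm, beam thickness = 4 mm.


ILSS = 3F/(4bh) = 3*2059/(4*21*4) = 18.38 MPa

18.38 MPa


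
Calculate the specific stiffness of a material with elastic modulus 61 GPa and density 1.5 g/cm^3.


Specific stiffness = E/rho = 61/1.5 = 40.7 GPa/(g/cm^3)

40.7 GPa/(g/cm^3)


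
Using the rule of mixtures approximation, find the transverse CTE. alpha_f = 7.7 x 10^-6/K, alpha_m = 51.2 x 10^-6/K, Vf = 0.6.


alpha_2 = alpha_f*Vf + alpha_m*(1-Vf) = 7.7*0.6 + 51.2*0.4 = 25.1 x 10^-6/K

25.1 x 10^-6/K


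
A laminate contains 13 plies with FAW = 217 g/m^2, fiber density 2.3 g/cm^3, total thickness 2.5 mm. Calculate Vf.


Vf = n * FAW / (rho_f * h * 1000) = 13 * 217 / (2.3 * 2.5 * 1000) = 0.4906

0.4906


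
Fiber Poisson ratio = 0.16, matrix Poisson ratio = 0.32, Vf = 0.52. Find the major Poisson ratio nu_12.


nu_12 = nu_f*Vf + nu_m*(1-Vf) = 0.16*0.52 + 0.32*0.48 = 0.2368

0.2368


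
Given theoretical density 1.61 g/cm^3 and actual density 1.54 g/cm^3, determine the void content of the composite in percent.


Void% = (rho_theo - rho_actual)/rho_theo * 100 = (1.61 - 1.54)/1.61 * 100 = 4.35%

4.35%


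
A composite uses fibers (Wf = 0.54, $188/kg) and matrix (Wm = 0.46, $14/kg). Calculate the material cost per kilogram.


Cost = cost_f*Wf + cost_m*Wm = 188*0.54 + 14*0.46 = $107.96/kg

$107.96/kg


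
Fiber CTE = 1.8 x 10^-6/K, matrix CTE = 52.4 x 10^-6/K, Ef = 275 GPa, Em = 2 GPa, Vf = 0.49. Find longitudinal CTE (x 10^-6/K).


E1 = Ef*Vf + Em*(1-Vf) = 135.77
alpha_1 = (alpha_f*Ef*Vf + alpha_m*Em*(1-Vf))/E1 = 2.18 x 10^-6/K

2.18 x 10^-6/K


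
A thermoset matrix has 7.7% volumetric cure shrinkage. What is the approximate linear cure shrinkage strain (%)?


Linear shrinkage ≈ vol_shrink/3 = 7.7/3 = 2.567%

2.567%


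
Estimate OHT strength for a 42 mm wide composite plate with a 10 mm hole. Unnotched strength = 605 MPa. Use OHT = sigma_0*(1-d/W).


OHT = sigma_0*(1-d/W) = 605*(1-10/42) = 461.0 MPa

461.0 MPa


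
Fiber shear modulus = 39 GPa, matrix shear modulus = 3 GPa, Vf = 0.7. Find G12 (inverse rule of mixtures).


1/G12 = Vf/Gf + (1-Vf)/Gm = 0.7/39 + 0.3/3
G12 = 8.48 GPa

8.48 GPa


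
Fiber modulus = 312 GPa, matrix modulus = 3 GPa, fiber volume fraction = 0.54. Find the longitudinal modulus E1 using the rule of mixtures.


E1 = Ef*Vf + Em*(1-Vf) = 312*0.54 + 3*0.46 = 169.86 GPa

169.86 GPa


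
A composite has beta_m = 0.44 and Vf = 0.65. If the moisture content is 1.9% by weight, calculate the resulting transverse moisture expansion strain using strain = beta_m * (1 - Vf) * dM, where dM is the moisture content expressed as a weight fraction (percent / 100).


dM = 1.9/100 = 0.019
strain = beta_m * (1-Vf) * dM = 0.44 * 0.35 * 0.019 = 0.002926

0.002926


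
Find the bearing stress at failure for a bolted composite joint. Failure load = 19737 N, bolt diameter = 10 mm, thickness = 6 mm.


sigma_br = F/(d*h) = 19737/(10*6) = 329.0 MPa

329.0 MPa


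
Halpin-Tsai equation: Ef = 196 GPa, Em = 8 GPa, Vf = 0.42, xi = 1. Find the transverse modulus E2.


eta = (Ef/Em - 1)/(Ef/Em + xi) = (24.5 - 1)/(24.5 + 1) = 0.9216
E2 = Em*(1+xi*eta*Vf)/(1-eta*Vf) = 18.1 GPa

18.1 GPa


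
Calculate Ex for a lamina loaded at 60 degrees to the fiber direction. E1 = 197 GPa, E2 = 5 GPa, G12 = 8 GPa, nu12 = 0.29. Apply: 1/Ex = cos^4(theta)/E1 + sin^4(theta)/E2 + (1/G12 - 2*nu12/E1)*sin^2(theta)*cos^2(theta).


cos^4(60) = 0.0625, sin^4(60) = 0.5625, sin^2(60)*cos^2(60) = 0.1875
1/G12 - 2*nu12/E1 = 1/8 - 2*0.29/197 = 0.122056 GPa^-1
1/Ex = 0.0625/197 + 0.5625/5 + 0.122056*0.1875 = 0.1357027 GPa^-1
Ex = 7.37 GPa

7.37 GPa


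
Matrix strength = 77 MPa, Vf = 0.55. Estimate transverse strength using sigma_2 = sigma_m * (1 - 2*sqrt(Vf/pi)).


factor = 1 - 2*sqrt(0.55/pi) = 0.1632
sigma_2 = 77 * 0.1632 = 12.56 MPa

12.56 MPa


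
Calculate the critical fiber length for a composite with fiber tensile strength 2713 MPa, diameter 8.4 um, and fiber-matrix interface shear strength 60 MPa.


Lc = sigma_f * d / (2 * tau_i) = 2713 * 8.4 / (2 * 60) = 189.9 um

189.9 um


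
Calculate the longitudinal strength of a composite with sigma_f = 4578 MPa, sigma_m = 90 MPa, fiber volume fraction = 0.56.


sigma_1 = sigma_f*Vf + sigma_m*(1-Vf) = 4578*0.56 + 90*0.44 = 2603.3 MPa

2603.3 MPa


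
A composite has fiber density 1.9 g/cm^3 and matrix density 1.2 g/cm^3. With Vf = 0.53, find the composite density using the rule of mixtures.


rho_c = rho_f*Vf + rho_m*(1-Vf) = 1.9*0.53 + 1.2*0.47 = 1.571 g/cm^3

1.571 g/cm^3


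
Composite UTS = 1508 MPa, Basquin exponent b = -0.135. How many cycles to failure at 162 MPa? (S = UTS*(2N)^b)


N = 0.5 * (S/UTS)^(1/b) = 0.5 * (162/1508)^(1/-0.135) = 7.5146e+06 cycles

7.5146e+06 cycles


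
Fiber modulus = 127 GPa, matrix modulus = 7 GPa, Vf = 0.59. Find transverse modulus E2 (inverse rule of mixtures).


1/E2 = Vf/Ef + (1-Vf)/Em = 0.59/127 + 0.41/7
E2 = 15.82 GPa

15.82 GPa


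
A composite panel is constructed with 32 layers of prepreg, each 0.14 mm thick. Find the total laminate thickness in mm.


h = n * t_ply = 32 * 0.14 = 4.48 mm

4.48 mm


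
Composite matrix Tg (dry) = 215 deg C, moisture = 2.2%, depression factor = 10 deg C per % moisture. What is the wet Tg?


Tg_wet = Tg_dry - k*moisture = 215 - 10*2.2 = 193.0 deg C

193.0 deg C


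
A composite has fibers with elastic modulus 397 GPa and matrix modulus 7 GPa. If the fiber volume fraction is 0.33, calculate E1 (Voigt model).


E1 = Ef*Vf + Em*(1-Vf) = 397*0.33 + 7*0.67 = 135.7 GPa

135.7 GPa


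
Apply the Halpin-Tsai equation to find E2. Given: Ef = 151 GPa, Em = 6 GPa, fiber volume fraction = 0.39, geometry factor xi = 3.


eta = (Ef/Em - 1)/(Ef/Em + xi) = (25.1667 - 1)/(25.1667 + 3) = 0.858
E2 = Em*(1+xi*eta*Vf)/(1-eta*Vf) = 18.07 GPa

18.07 GPa


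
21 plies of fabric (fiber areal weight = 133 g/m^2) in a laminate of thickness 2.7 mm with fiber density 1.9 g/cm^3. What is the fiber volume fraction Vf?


Vf = n * FAW / (rho_f * h * 1000) = 21 * 133 / (1.9 * 2.7 * 1000) = 0.5444

0.5444


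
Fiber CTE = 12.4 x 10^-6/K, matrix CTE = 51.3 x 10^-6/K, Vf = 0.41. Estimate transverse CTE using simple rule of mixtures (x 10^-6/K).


alpha_2 = alpha_f*Vf + alpha_m*(1-Vf) = 12.4*0.41 + 51.3*0.59 = 35.4 x 10^-6/K

35.4 x 10^-6/K


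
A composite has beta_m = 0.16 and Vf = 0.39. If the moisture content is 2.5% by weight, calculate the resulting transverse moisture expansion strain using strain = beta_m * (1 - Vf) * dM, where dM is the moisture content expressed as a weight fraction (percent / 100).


dM = 2.5/100 = 0.025
strain = beta_m * (1-Vf) * dM = 0.16 * 0.61 * 0.025 = 0.00244

0.00244


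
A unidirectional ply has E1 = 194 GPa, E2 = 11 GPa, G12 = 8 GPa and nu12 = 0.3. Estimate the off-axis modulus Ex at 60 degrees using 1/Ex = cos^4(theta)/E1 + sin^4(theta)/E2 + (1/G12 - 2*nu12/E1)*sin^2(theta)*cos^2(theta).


cos^4(60) = 0.0625, sin^4(60) = 0.5625, sin^2(60)*cos^2(60) = 0.1875
1/G12 - 2*nu12/E1 = 1/8 - 2*0.3/194 = 0.121907 GPa^-1
1/Ex = 0.0625/194 + 0.5625/11 + 0.121907*0.1875 = 0.0743161 GPa^-1
Ex = 13.46 GPa

13.46 GPa


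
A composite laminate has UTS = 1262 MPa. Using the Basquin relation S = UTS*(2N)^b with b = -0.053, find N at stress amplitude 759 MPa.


N = 0.5 * (S/UTS)^(1/b) = 0.5 * (759/1262)^(1/-0.053) = 7333.9749 cycles

7333.9749 cycles


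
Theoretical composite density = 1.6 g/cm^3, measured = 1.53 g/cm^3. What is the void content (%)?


Void% = (rho_theo - rho_actual)/rho_theo * 100 = (1.6 - 1.53)/1.6 * 100 = 4.38%

4.38%


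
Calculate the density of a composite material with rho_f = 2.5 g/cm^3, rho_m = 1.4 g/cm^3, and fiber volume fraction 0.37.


rho_c = rho_f*Vf + rho_m*(1-Vf) = 2.5*0.37 + 1.4*0.63 = 1.807 g/cm^3

1.807 g/cm^3


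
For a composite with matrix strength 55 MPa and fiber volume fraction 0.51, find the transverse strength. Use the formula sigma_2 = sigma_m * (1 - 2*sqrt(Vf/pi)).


factor = 1 - 2*sqrt(0.51/pi) = 0.1942
sigma_2 = 55 * 0.1942 = 10.68 MPa

10.68 MPa


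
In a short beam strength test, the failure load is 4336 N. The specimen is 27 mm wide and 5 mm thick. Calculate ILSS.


ILSS = 3F/(4bh) = 3*4336/(4*27*5) = 24.09 MPa

24.09 MPa


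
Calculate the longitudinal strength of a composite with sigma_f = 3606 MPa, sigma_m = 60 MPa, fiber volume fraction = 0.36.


sigma_1 = sigma_f*Vf + sigma_m*(1-Vf) = 3606*0.36 + 60*0.64 = 1336.6 MPa

1336.6 MPa


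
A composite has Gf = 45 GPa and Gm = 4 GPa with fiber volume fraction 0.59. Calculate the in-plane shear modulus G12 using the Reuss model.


1/G12 = Vf/Gf + (1-Vf)/Gm = 0.59/45 + 0.41/4
G12 = 8.65 GPa

8.65 GPa


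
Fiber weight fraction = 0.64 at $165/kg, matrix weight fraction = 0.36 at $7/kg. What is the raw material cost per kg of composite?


Cost = cost_f*Wf + cost_m*Wm = 165*0.64 + 7*0.36 = $108.12/kg

$108.12/kg


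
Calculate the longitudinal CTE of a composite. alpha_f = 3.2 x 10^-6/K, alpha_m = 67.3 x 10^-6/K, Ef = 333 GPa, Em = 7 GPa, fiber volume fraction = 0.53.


E1 = Ef*Vf + Em*(1-Vf) = 179.78
alpha_1 = (alpha_f*Ef*Vf + alpha_m*Em*(1-Vf))/E1 = 4.37 x 10^-6/K

4.37 x 10^-6/K


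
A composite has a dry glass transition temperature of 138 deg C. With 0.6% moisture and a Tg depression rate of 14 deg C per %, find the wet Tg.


Tg_wet = Tg_dry - k*moisture = 138 - 14*0.6 = 129.6 deg C

129.6 deg C


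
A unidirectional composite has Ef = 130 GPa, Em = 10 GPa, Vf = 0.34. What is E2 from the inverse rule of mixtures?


1/E2 = Vf/Ef + (1-Vf)/Em = 0.34/130 + 0.66/10
E2 = 14.57 GPa

14.57 GPa


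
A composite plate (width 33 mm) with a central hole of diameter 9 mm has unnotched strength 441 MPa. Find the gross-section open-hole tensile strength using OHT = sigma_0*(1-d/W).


OHT = sigma_0*(1-d/W) = 441*(1-9/33) = 320.7 MPa

320.7 MPa


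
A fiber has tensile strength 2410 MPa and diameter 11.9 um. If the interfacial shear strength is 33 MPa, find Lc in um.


Lc = sigma_f * d / (2 * tau_i) = 2410 * 11.9 / (2 * 33) = 434.5 um

434.5 um


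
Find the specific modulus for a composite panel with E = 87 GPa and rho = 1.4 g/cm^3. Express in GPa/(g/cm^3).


Specific stiffness = E/rho = 87/1.4 = 62.1 GPa/(g/cm^3)

62.1 GPa/(g/cm^3)


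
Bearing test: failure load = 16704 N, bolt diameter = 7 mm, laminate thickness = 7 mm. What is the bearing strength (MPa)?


sigma_br = F/(d*h) = 16704/(7*7) = 340.9 MPa

340.9 MPa


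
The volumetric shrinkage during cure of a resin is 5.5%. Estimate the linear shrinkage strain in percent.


Linear shrinkage ≈ vol_shrink/3 = 5.5/3 = 1.833%

1.833%


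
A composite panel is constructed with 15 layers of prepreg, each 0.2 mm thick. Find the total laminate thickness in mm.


h = n * t_ply = 15 * 0.2 = 3.0 mm

3.0 mm


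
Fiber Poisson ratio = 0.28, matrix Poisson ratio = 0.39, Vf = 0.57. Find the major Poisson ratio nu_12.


nu_12 = nu_f*Vf + nu_m*(1-Vf) = 0.28*0.57 + 0.39*0.43 = 0.3273

0.3273


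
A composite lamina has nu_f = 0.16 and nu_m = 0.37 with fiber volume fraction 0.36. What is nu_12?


nu_12 = nu_f*Vf + nu_m*(1-Vf) = 0.16*0.36 + 0.37*0.64 = 0.2944

0.2944


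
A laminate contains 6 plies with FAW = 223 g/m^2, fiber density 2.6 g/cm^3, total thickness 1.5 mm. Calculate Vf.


Vf = n * FAW / (rho_f * h * 1000) = 6 * 223 / (2.6 * 1.5 * 1000) = 0.3431

0.3431


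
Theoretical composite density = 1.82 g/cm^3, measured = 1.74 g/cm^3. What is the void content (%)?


Void% = (rho_theo - rho_actual)/rho_theo * 100 = (1.82 - 1.74)/1.82 * 100 = 4.4%

4.4%


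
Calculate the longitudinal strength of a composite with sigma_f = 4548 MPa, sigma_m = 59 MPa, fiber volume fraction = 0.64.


sigma_1 = sigma_f*Vf + sigma_m*(1-Vf) = 4548*0.64 + 59*0.36 = 2932.0 MPa

2932.0 MPa


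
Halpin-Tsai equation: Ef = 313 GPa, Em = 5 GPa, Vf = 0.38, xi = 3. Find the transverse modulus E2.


eta = (Ef/Em - 1)/(Ef/Em + xi) = (62.6 - 1)/(62.6 + 3) = 0.939
E2 = Em*(1+xi*eta*Vf)/(1-eta*Vf) = 16.1 GPa

16.1 GPa


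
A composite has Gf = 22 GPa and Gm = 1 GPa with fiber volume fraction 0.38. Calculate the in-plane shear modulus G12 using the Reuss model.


1/G12 = Vf/Gf + (1-Vf)/Gm = 0.38/22 + 0.62/1
G12 = 1.57 GPa

1.57 GPa


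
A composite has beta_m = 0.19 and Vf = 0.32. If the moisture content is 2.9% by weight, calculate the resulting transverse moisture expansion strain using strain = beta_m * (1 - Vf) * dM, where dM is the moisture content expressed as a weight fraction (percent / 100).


dM = 2.9/100 = 0.029
strain = beta_m * (1-Vf) * dM = 0.19 * 0.68 * 0.029 = 0.0037468

0.0037468


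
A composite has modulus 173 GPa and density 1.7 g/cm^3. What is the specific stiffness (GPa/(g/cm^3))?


Specific stiffness = E/rho = 173/1.7 = 101.8 GPa/(g/cm^3)

101.8 GPa/(g/cm^3)


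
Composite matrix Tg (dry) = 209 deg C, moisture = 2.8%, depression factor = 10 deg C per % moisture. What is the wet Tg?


Tg_wet = Tg_dry - k*moisture = 209 - 10*2.8 = 181.0 deg C

181.0 deg C


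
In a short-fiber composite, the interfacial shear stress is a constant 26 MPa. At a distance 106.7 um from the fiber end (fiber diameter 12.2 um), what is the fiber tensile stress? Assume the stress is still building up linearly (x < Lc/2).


Force balance: sigma_f * (pi*d^2/4) = tau * (pi*d) * x  ->  sigma_f = 4 * tau * x / d
sigma_f = 4 * 26 * 106.7 / 12.2 = 909.6 MPa

909.6 MPa


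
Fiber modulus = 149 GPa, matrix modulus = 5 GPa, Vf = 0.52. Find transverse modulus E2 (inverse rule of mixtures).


1/E2 = Vf/Ef + (1-Vf)/Em = 0.52/149 + 0.48/5
E2 = 10.05 GPa

10.05 GPa


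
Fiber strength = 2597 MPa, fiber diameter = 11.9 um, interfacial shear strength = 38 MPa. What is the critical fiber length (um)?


Lc = sigma_f * d / (2 * tau_i) = 2597 * 11.9 / (2 * 38) = 406.6 um

406.6 um


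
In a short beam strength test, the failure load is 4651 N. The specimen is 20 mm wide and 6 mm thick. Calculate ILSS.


ILSS = 3F/(4bh) = 3*4651/(4*20*6) = 29.07 MPa

29.07 MPa


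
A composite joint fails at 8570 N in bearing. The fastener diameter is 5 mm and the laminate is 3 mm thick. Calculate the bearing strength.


sigma_br = F/(d*h) = 8570/(5*3) = 571.3 MPa

571.3 MPa


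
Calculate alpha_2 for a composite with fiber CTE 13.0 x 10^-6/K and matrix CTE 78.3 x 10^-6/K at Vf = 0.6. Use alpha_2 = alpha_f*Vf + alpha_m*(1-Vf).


alpha_2 = alpha_f*Vf + alpha_m*(1-Vf) = 13.0*0.6 + 78.3*0.4 = 39.1 x 10^-6/K

39.1 x 10^-6/K


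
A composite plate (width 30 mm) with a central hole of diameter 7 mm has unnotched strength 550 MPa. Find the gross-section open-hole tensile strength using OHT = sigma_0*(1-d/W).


OHT = sigma_0*(1-d/W) = 550*(1-7/30) = 421.7 MPa

421.7 MPa


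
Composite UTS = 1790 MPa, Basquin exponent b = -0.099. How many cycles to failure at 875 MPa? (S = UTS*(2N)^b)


N = 0.5 * (S/UTS)^(1/b) = 0.5 * (875/1790)^(1/-0.099) = 689.9510 cycles

689.9510 cycles


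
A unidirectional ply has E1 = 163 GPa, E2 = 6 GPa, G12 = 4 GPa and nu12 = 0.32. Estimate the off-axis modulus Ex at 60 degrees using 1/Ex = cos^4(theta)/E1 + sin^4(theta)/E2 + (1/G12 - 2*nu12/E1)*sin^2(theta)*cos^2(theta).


cos^4(60) = 0.0625, sin^4(60) = 0.5625, sin^2(60)*cos^2(60) = 0.1875
1/G12 - 2*nu12/E1 = 1/4 - 2*0.32/163 = 0.246074 GPa^-1
1/Ex = 0.0625/163 + 0.5625/6 + 0.246074*0.1875 = 0.1402722 GPa^-1
Ex = 7.13 GPa

7.13 GPa


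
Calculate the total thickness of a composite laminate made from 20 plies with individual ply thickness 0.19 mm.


h = n * t_ply = 20 * 0.19 = 3.8 mm

3.8 mm


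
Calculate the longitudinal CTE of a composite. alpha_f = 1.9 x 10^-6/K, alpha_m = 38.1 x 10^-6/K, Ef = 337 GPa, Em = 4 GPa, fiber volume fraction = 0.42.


E1 = Ef*Vf + Em*(1-Vf) = 143.86
alpha_1 = (alpha_f*Ef*Vf + alpha_m*Em*(1-Vf))/E1 = 2.48 x 10^-6/K

2.48 x 10^-6/K


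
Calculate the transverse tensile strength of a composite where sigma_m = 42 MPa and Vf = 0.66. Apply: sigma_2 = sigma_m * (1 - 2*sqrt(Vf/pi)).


factor = 1 - 2*sqrt(0.66/pi) = 0.0833
sigma_2 = 42 * 0.0833 = 3.5 MPa

3.5 MPa


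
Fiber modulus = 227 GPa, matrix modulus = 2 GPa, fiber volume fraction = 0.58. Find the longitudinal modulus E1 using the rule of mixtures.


E1 = Ef*Vf + Em*(1-Vf) = 227*0.58 + 2*0.42 = 132.5 GPa

132.5 GPa


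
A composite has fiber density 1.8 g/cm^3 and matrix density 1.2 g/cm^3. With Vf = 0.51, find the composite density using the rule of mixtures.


rho_c = rho_f*Vf + rho_m*(1-Vf) = 1.8*0.51 + 1.2*0.49 = 1.506 g/cm^3

1.506 g/cm^3


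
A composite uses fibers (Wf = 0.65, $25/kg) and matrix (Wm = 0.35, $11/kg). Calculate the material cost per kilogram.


Cost = cost_f*Wf + cost_m*Wm = 25*0.65 + 11*0.35 = $20.1/kg

$20.1/kg


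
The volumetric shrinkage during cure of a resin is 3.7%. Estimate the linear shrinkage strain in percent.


Linear shrinkage ≈ vol_shrink/3 = 3.7/3 = 1.233%

1.233%


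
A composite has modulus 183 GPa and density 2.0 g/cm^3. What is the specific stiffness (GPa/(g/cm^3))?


Specific stiffness = E/rho = 183/2.0 = 91.5 GPa/(g/cm^3)

91.5 GPa/(g/cm^3)


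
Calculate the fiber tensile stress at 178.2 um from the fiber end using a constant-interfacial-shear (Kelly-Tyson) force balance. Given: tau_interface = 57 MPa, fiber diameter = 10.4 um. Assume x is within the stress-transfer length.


Force balance: sigma_f * (pi*d^2/4) = tau * (pi*d) * x  ->  sigma_f = 4 * tau * x / d
sigma_f = 4 * 57 * 178.2 / 10.4 = 3906.7 MPa

3906.7 MPa


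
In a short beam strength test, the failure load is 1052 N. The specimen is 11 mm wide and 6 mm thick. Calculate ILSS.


ILSS = 3F/(4bh) = 3*1052/(4*11*6) = 11.95 MPa

11.95 MPa


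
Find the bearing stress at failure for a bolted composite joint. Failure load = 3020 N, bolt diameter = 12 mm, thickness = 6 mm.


sigma_br = F/(d*h) = 3020/(12*6) = 41.9 MPa

41.9 MPa


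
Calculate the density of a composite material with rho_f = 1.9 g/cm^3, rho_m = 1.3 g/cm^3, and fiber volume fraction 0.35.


rho_c = rho_f*Vf + rho_m*(1-Vf) = 1.9*0.35 + 1.3*0.65 = 1.51 g/cm^3

1.51 g/cm^3


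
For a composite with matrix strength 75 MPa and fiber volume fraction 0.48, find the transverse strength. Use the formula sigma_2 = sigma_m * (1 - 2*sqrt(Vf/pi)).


factor = 1 - 2*sqrt(0.48/pi) = 0.2182
sigma_2 = 75 * 0.2182 = 16.37 MPa

16.37 MPa


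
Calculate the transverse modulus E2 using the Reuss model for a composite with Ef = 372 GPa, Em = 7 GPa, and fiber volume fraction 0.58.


1/E2 = Vf/Ef + (1-Vf)/Em = 0.58/372 + 0.42/7
E2 = 16.24 GPa

16.24 GPa


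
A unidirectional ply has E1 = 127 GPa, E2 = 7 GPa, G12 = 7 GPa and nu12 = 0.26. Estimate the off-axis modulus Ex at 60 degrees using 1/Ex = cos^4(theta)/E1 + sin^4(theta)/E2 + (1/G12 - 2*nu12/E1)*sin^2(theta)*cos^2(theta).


cos^4(60) = 0.0625, sin^4(60) = 0.5625, sin^2(60)*cos^2(60) = 0.1875
1/G12 - 2*nu12/E1 = 1/7 - 2*0.26/127 = 0.138763 GPa^-1
1/Ex = 0.0625/127 + 0.5625/7 + 0.138763*0.1875 = 0.1068673 GPa^-1
Ex = 9.36 GPa

9.36 GPa


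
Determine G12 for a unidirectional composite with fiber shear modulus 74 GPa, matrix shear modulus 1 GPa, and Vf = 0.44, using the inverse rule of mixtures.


1/G12 = Vf/Gf + (1-Vf)/Gm = 0.44/74 + 0.56/1
G12 = 1.77 GPa

1.77 GPa


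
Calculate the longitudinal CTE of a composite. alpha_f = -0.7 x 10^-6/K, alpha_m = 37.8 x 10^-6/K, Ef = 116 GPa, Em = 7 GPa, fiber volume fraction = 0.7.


E1 = Ef*Vf + Em*(1-Vf) = 83.3
alpha_1 = (alpha_f*Ef*Vf + alpha_m*Em*(1-Vf))/E1 = 0.27 x 10^-6/K

0.27 x 10^-6/K


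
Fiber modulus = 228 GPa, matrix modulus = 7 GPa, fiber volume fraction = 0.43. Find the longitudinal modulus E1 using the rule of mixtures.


E1 = Ef*Vf + Em*(1-Vf) = 228*0.43 + 7*0.57 = 102.03 GPa

102.03 GPa


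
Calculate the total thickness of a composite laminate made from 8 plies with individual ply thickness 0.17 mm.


h = n * t_ply = 8 * 0.17 = 1.36 mm

1.36 mm


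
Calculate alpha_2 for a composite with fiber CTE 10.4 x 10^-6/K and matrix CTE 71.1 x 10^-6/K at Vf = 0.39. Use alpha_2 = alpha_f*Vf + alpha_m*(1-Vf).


alpha_2 = alpha_f*Vf + alpha_m*(1-Vf) = 10.4*0.39 + 71.1*0.61 = 47.4 x 10^-6/K

47.4 x 10^-6/K


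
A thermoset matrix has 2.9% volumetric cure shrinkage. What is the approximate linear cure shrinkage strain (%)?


Linear shrinkage ≈ vol_shrink/3 = 2.9/3 = 0.967%

0.967%


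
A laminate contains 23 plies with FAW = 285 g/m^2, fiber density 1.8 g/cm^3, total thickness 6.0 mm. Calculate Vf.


Vf = n * FAW / (rho_f * h * 1000) = 23 * 285 / (1.8 * 6.0 * 1000) = 0.6069

0.6069


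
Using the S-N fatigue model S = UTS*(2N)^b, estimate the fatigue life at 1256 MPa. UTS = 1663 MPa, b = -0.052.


N = 0.5 * (S/UTS)^(1/b) = 0.5 * (1256/1663)^(1/-0.052) = 110.4717 cycles

110.4717 cycles


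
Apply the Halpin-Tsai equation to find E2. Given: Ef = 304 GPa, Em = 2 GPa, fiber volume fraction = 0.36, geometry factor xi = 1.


eta = (Ef/Em - 1)/(Ef/Em + xi) = (152.0 - 1)/(152.0 + 1) = 0.9869
E2 = Em*(1+xi*eta*Vf)/(1-eta*Vf) = 4.2 GPa

4.2 GPa


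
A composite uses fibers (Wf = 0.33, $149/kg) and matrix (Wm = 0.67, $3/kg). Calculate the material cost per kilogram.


Cost = cost_f*Wf + cost_m*Wm = 149*0.33 + 3*0.67 = $51.18/kg

$51.18/kg


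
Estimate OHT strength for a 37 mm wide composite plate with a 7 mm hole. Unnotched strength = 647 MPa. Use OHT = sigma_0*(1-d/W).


OHT = sigma_0*(1-d/W) = 647*(1-7/37) = 524.6 MPa

524.6 MPa


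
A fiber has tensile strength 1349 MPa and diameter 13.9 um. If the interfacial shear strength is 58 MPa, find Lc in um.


Lc = sigma_f * d / (2 * tau_i) = 1349 * 13.9 / (2 * 58) = 161.6 um

161.6 um


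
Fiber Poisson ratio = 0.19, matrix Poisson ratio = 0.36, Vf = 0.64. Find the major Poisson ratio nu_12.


nu_12 = nu_f*Vf + nu_m*(1-Vf) = 0.19*0.64 + 0.36*0.36 = 0.2512

0.2512


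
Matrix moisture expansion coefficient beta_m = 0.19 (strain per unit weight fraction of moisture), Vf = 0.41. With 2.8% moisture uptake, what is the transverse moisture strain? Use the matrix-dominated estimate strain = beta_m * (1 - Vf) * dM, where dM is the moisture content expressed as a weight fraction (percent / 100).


dM = 2.8/100 = 0.028
strain = beta_m * (1-Vf) * dM = 0.19 * 0.59 * 0.028 = 0.0031388

0.0031388


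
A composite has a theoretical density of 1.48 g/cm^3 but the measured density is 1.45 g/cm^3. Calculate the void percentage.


Void% = (rho_theo - rho_actual)/rho_theo * 100 = (1.48 - 1.45)/1.48 * 100 = 2.03%

2.03%


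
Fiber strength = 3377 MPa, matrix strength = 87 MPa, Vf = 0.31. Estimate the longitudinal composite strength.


sigma_1 = sigma_f*Vf + sigma_m*(1-Vf) = 3377*0.31 + 87*0.69 = 1106.9 MPa

1106.9 MPa


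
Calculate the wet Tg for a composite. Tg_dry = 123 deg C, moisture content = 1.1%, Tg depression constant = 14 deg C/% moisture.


Tg_wet = Tg_dry - k*moisture = 123 - 14*1.1 = 107.6 deg C

107.6 deg C


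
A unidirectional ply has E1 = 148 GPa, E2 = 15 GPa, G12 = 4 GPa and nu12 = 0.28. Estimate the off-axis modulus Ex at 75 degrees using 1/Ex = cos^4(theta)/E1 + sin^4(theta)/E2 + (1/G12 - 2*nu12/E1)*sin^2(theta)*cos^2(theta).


cos^4(75) = 0.004487, sin^4(75) = 0.870513, sin^2(75)*cos^2(75) = 0.0625
1/G12 - 2*nu12/E1 = 1/4 - 2*0.28/148 = 0.246216 GPa^-1
1/Ex = 0.004487/148 + 0.870513/15 + 0.246216*0.0625 = 0.073453 GPa^-1
Ex = 13.61 GPa

13.61 GPa


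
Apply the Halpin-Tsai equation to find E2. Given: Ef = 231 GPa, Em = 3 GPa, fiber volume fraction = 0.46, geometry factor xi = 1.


eta = (Ef/Em - 1)/(Ef/Em + xi) = (77.0 - 1)/(77.0 + 1) = 0.9744
E2 = Em*(1+xi*eta*Vf)/(1-eta*Vf) = 7.87 GPa

7.87 GPa


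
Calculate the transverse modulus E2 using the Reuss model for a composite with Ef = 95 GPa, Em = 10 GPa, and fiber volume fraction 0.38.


1/E2 = Vf/Ef + (1-Vf)/Em = 0.38/95 + 0.62/10
E2 = 15.15 GPa

15.15 GPa


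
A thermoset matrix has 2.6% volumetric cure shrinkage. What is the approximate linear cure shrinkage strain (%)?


Linear shrinkage ≈ vol_shrink/3 = 2.6/3 = 0.867%

0.867%


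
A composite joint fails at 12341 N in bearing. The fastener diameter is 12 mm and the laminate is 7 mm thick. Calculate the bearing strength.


sigma_br = F/(d*h) = 12341/(12*7) = 146.9 MPa

146.9 MPa


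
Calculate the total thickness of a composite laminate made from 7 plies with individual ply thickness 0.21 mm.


h = n * t_ply = 7 * 0.21 = 1.47 mm

1.47 mm


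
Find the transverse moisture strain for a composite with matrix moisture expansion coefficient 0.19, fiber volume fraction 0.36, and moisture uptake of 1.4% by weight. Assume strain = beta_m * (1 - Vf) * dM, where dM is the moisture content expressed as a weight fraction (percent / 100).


dM = 1.4/100 = 0.014
strain = beta_m * (1-Vf) * dM = 0.19 * 0.64 * 0.014 = 0.0017024

0.0017024
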